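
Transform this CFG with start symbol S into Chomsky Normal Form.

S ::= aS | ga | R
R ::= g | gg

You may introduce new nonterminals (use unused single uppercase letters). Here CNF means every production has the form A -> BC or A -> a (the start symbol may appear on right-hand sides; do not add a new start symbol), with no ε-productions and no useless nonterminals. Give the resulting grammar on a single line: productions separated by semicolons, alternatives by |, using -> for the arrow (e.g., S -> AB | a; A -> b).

S -> g | AA | AB | BS; A -> g; B -> a

No ε-productions.
After unit-elimination: S -> g | aS | ga | gg; R -> g | gg.
TERM: introduce B -> a, A -> g and substitute in every rule of length ≥2.
Drop unreachable/unproductive: R.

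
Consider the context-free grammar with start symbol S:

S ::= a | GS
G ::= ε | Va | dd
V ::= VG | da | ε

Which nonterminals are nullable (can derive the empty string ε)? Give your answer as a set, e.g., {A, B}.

{G, V}

Directly nullable (have an ε-rule): {G, V}.
Not nullable: S — each has a terminal in every rule's right-hand side or depends on a non-nullable symbol.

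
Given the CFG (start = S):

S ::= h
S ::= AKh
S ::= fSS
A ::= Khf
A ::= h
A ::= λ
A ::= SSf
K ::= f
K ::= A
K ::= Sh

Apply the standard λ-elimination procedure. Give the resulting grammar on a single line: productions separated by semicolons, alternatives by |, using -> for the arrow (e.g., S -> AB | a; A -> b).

Nullable set: {A, K}.
S -> AKh: A, K nullable, giving AKh | Ah | Kh | h.
Drop A -> λ.
A -> Khf: K nullable, giving Khf | hf.
K -> A: A nullable, giving A.
Unchanged (no nullable symbols): S -> fSS; S -> h; A -> SSf; A -> h; K -> Sh; K -> f.

S -> h | Ah | Kh | AKh | fSS; A -> h | hf | Khf | SSf; K -> A | f | Sh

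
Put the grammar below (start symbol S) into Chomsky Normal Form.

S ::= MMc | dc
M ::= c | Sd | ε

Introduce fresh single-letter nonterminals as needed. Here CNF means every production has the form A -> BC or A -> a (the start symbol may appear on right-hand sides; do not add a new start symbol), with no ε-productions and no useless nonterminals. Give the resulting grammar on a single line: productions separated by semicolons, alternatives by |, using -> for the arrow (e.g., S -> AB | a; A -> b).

Nullable: {M}; after ε-elimination: S -> c | Mc | dc | MMc; M -> c | Sd.
No unit productions to eliminate.
TERM: introduce B -> c, A -> d and substitute in every rule of length ≥2.
BIN: S -> MMB becomes S -> MC, C -> MB.

S -> c | AB | MB | MC; A -> d; B -> c; C -> MB; M -> c | SA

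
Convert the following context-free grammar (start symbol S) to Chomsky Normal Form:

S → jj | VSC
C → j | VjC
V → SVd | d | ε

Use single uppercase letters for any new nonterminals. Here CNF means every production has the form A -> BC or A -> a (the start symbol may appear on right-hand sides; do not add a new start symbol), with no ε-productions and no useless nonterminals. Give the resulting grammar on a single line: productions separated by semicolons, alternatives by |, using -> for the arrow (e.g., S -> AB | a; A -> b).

S -> AA | SC | VE; A -> j; B -> d; C -> j | AC | VD; D -> AC; E -> SC; F -> VB; V -> d | SB | SF

Nullable: {V}; after ε-elimination: S -> SC | jj | VSC; C -> j | jC | VjC; V -> d | Sd | SVd.
No unit productions to eliminate.
TERM: introduce B -> d, A -> j and substitute in every rule of length ≥2.
BIN: C -> VAC becomes C -> VD, D -> AC; S -> VSC becomes S -> VE, E -> SC; V -> SVB becomes V -> SF, F -> VB.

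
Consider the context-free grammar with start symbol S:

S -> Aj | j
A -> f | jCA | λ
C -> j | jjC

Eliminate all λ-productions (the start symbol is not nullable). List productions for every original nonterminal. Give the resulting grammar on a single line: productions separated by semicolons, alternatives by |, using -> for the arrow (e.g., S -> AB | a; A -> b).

S -> j | Aj; A -> f | jC | jCA; C -> j | jjC

Nullable set: {A}.
S -> Aj: A nullable, giving Aj | j.
Drop A -> λ.
A -> jCA: A nullable, giving jC | jCA.
Unchanged (no nullable symbols): S -> j; A -> f; C -> j; C -> jjC.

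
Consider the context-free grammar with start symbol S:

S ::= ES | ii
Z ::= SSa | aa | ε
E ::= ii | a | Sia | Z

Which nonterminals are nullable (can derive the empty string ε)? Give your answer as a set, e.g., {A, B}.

Directly nullable (have an ε-rule): {Z}.
E is nullable via E -> Z (every symbol on the right is already known nullable).
Not nullable: S — each has a terminal in every rule's right-hand side or depends on a non-nullable symbol.

{E, Z}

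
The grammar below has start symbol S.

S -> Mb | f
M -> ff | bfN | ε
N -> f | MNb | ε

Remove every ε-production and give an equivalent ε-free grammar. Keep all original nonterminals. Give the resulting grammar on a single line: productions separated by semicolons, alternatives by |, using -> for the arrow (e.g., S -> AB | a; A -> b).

S -> b | f | Mb; M -> bf | ff | bfN; N -> b | f | Mb | Nb | MNb

Nullable set: {M, N}.
S -> Mb: M nullable, giving Mb | b.
Drop M -> ε.
M -> bfN: N nullable, giving bf | bfN.
Drop N -> ε.
N -> MNb: M, N nullable, giving MNb | Mb | Nb | b.
Unchanged (no nullable symbols): S -> f; M -> ff; N -> f.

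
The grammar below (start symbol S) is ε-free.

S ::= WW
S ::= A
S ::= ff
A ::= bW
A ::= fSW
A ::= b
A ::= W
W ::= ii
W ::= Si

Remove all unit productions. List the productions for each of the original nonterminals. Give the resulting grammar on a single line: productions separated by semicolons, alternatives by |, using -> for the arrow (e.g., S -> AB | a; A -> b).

Unit productions: A->W, S->A.
Unit pairs (A ⇒* B via units): (A,W), (S,A), (S,W).
S: inherits non-unit rules of {A, S, W} → Si | WW | b | bW | fSW | ff | ii.
A: inherits non-unit rules of {A, W} → Si | b | bW | fSW | ii.
W: inherits non-unit rules of {W} → Si | ii.

S -> b | Si | WW | bW | ff | ii | fSW; A -> b | Si | bW | ii | fSW; W -> Si | ii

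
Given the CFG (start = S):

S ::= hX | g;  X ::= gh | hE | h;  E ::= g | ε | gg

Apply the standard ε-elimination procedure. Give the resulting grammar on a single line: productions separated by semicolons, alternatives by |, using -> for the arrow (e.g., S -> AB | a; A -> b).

S -> g | hX; E -> g | gg; X -> h | gh | hE

Nullable set: {E}.
Drop E -> ε.
X -> hE: E nullable, giving h | hE.
Unchanged (no nullable symbols): S -> g; S -> hX; E -> g; E -> gg; X -> gh; X -> h.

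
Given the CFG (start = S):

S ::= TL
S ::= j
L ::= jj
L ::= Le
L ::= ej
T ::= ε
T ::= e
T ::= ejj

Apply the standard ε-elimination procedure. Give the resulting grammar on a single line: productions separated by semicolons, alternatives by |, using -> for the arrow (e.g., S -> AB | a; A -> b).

Nullable set: {T}.
S -> TL: T nullable, giving L | TL.
Drop T -> ε.
Unchanged (no nullable symbols): S -> j; L -> Le; L -> ej; L -> jj; T -> e; T -> ejj.

S -> L | j | TL; L -> Le | ej | jj; T -> e | ejj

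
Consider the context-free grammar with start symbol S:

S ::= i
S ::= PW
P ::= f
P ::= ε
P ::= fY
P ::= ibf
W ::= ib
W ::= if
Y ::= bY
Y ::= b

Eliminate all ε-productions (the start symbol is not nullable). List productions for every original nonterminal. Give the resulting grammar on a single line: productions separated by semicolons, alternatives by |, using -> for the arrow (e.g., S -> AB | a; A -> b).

S -> W | i | PW; P -> f | fY | ibf; W -> ib | if; Y -> b | bY

Nullable set: {P}.
S -> PW: P nullable, giving PW | W.
Drop P -> ε.
Unchanged (no nullable symbols): S -> i; P -> f; P -> fY; P -> ibf; W -> ib; W -> if; Y -> b; Y -> bY.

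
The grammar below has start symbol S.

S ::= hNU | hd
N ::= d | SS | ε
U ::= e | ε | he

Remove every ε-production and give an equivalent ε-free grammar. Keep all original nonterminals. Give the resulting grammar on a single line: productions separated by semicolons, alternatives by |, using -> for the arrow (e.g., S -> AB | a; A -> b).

Nullable set: {N, U}.
S -> hNU: N, U nullable, giving h | hN | hNU | hU.
Drop N -> ε.
Drop U -> ε.
Unchanged (no nullable symbols): S -> hd; N -> SS; N -> d; U -> e; U -> he.

S -> h | hN | hU | hd | hNU; N -> d | SS; U -> e | he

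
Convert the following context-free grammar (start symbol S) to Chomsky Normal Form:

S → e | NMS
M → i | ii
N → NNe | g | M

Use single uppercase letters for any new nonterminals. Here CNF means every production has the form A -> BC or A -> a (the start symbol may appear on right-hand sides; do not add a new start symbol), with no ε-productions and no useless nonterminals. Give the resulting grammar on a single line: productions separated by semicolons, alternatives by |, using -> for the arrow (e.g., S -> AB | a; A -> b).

No ε-productions.
After unit-elimination: S -> e | NMS; M -> i | ii; N -> g | i | ii | NNe.
TERM: introduce B -> e, A -> i and substitute in every rule of length ≥2.
BIN: N -> NNB becomes N -> NC, C -> NB; S -> NMS becomes S -> ND, D -> MS.

S -> e | ND; A -> i; B -> e; C -> NB; D -> MS; M -> i | AA; N -> g | i | AA | NC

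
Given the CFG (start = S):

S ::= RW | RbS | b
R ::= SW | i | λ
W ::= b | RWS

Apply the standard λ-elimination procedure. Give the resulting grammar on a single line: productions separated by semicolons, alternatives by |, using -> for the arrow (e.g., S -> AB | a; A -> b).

S -> W | b | RW | bS | RbS; R -> i | SW; W -> b | WS | RWS

Nullable set: {R}.
S -> RW: R nullable, giving RW | W.
S -> RbS: R nullable, giving RbS | bS.
Drop R -> λ.
W -> RWS: R nullable, giving RWS | WS.
Unchanged (no nullable symbols): S -> b; R -> SW; R -> i; W -> b.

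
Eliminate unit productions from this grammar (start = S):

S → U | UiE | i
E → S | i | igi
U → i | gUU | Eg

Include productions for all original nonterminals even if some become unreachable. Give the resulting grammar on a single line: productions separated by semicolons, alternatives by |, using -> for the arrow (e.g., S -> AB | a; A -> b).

Unit productions: E->S, S->U.
Unit pairs (A ⇒* B via units): (E,S), (E,U), (S,U).
S: inherits non-unit rules of {S, U} → Eg | UiE | gUU | i.
E: inherits non-unit rules of {E, S, U} → Eg | UiE | gUU | i | igi.
U: inherits non-unit rules of {U} → Eg | gUU | i.

S -> i | Eg | UiE | gUU; E -> i | Eg | UiE | gUU | igi; U -> i | Eg | gUU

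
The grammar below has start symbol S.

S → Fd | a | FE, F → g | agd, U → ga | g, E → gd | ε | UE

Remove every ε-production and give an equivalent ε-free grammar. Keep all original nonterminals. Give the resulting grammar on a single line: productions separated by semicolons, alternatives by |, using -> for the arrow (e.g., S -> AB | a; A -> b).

S -> F | a | FE | Fd; E -> U | UE | gd; F -> g | agd; U -> g | ga

Nullable set: {E}.
S -> FE: E nullable, giving F | FE.
Drop E -> ε.
E -> UE: E nullable, giving U | UE.
Unchanged (no nullable symbols): S -> Fd; S -> a; E -> gd; F -> agd; F -> g; U -> g; U -> ga.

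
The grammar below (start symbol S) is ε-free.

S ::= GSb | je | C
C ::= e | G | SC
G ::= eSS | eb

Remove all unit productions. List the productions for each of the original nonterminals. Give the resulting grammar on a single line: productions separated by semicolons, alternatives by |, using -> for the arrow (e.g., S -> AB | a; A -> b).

Unit productions: C->G, S->C.
Unit pairs (A ⇒* B via units): (C,G), (S,C), (S,G).
S: inherits non-unit rules of {C, G, S} → GSb | SC | e | eSS | eb | je.
C: inherits non-unit rules of {C, G} → SC | e | eSS | eb.
G: inherits non-unit rules of {G} → eSS | eb.

S -> e | SC | eb | je | GSb | eSS; C -> e | SC | eb | eSS; G -> eb | eSS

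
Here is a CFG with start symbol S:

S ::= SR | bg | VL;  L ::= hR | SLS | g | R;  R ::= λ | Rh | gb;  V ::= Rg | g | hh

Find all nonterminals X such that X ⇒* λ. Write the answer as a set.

{L, R}

Directly nullable (have an ε-rule): {R}.
L is nullable via L -> R (every symbol on the right is already known nullable).
Not nullable: S, V — each has a terminal in every rule's right-hand side or depends on a non-nullable symbol.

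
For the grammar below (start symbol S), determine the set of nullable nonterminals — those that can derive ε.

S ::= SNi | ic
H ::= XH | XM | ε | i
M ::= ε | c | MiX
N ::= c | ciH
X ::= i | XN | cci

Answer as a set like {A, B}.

{H, M}

Directly nullable (have an ε-rule): {H, M}.
Not nullable: N, S, X — each has a terminal in every rule's right-hand side or depends on a non-nullable symbol.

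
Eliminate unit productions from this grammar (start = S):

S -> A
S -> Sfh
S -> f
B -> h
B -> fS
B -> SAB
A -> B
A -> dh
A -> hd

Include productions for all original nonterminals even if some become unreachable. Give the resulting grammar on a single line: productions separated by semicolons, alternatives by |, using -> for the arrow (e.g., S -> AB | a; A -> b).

S -> f | h | dh | fS | hd | SAB | Sfh; A -> h | dh | fS | hd | SAB; B -> h | fS | SAB

Unit productions: A->B, S->A.
Unit pairs (A ⇒* B via units): (A,B), (S,A), (S,B).
S: inherits non-unit rules of {A, B, S} → SAB | Sfh | dh | f | fS | h | hd.
A: inherits non-unit rules of {A, B} → SAB | dh | fS | h | hd.
B: inherits non-unit rules of {B} → SAB | fS | h.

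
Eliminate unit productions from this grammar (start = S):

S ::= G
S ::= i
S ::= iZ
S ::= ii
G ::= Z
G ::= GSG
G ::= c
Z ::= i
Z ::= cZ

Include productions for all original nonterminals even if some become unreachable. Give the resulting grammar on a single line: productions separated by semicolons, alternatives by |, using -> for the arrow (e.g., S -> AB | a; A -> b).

S -> c | i | cZ | iZ | ii | GSG; G -> c | i | cZ | GSG; Z -> i | cZ

Unit productions: G->Z, S->G.
Unit pairs (A ⇒* B via units): (G,Z), (S,G), (S,Z).
S: inherits non-unit rules of {G, S, Z} → GSG | c | cZ | i | iZ | ii.
G: inherits non-unit rules of {G, Z} → GSG | c | cZ | i.
Z: inherits non-unit rules of {Z} → cZ | i.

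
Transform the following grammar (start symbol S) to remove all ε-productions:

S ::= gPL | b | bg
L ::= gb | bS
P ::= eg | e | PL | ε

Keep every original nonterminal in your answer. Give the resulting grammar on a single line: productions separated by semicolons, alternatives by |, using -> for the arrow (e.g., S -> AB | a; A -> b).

S -> b | bg | gL | gPL; L -> bS | gb; P -> L | e | PL | eg

Nullable set: {P}.
S -> gPL: P nullable, giving gL | gPL.
Drop P -> ε.
P -> PL: P nullable, giving L | PL.
Unchanged (no nullable symbols): S -> b; S -> bg; L -> bS; L -> gb; P -> e; P -> eg.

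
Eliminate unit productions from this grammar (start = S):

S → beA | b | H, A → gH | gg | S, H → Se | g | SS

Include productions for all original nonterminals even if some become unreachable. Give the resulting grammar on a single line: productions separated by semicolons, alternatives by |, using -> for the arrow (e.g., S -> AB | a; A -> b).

Unit productions: A->S, S->H.
Unit pairs (A ⇒* B via units): (A,H), (A,S), (S,H).
S: inherits non-unit rules of {H, S} → SS | Se | b | beA | g.
A: inherits non-unit rules of {A, H, S} → SS | Se | b | beA | g | gH | gg.
H: inherits non-unit rules of {H} → SS | Se | g.

S -> b | g | SS | Se | beA; A -> b | g | SS | Se | gH | gg | beA; H -> g | SS | Se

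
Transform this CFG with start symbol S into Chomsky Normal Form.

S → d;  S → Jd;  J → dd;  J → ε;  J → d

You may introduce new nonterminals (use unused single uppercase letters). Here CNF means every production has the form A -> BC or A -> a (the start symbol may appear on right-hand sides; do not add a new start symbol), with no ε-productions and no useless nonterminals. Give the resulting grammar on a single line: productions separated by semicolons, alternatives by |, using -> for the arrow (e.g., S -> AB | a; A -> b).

S -> d | JA; A -> d; J -> d | AA

Nullable: {J}; after ε-elimination: S -> d | Jd; J -> d | dd.
No unit productions to eliminate.
TERM: introduce A -> d and substitute in every rule of length ≥2.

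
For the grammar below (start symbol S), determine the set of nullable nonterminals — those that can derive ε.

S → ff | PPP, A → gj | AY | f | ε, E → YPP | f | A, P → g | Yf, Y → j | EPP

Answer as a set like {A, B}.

Directly nullable (have an ε-rule): {A}.
E is nullable via E -> A (every symbol on the right is already known nullable).
Not nullable: P, S, Y — each has a terminal in every rule's right-hand side or depends on a non-nullable symbol.

{A, E}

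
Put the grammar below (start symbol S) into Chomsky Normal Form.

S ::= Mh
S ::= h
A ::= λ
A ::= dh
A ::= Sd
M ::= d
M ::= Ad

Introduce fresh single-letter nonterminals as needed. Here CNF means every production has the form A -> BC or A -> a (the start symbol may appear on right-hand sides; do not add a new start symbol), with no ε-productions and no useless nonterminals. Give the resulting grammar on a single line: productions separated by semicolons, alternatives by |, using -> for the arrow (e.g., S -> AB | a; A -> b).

S -> h | MC; A -> BC | SB; B -> d; C -> h; M -> d | AB

Nullable: {A}; after ε-elimination: S -> h | Mh; A -> Sd | dh; M -> d | Ad.
No unit productions to eliminate.
TERM: introduce B -> d, C -> h and substitute in every rule of length ≥2.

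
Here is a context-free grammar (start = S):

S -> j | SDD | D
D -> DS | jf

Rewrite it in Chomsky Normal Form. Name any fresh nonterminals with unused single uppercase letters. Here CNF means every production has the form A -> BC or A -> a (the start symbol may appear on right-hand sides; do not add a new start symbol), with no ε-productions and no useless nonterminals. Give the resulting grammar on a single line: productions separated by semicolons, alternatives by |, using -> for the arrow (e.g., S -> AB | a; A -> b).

No ε-productions.
After unit-elimination: S -> j | DS | jf | SDD; D -> DS | jf.
TERM: introduce B -> f, A -> j and substitute in every rule of length ≥2.
BIN: S -> SDD becomes S -> SC, C -> DD.

S -> j | AB | DS | SC; A -> j; B -> f; C -> DD; D -> AB | DS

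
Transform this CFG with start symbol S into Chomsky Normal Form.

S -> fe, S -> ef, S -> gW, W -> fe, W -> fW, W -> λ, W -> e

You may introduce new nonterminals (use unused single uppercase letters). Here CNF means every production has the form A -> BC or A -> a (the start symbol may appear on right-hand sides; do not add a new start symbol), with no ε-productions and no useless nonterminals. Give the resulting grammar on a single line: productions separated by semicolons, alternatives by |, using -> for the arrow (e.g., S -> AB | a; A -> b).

Nullable: {W}; after ε-elimination: S -> g | ef | fe | gW; W -> e | f | fW | fe.
No unit productions to eliminate.
TERM: introduce A -> e, B -> f, C -> g and substitute in every rule of length ≥2.

S -> g | AB | BA | CW; A -> e; B -> f; C -> g; W -> e | f | BA | BW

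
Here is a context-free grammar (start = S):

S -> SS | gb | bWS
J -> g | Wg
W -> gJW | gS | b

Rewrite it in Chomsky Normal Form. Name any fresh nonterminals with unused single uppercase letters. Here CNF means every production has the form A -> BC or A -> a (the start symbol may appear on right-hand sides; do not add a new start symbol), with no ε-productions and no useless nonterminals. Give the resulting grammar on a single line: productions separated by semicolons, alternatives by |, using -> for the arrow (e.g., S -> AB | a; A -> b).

No ε-productions.
No unit productions to eliminate.
TERM: introduce B -> b, A -> g and substitute in every rule of length ≥2.
BIN: S -> BWS becomes S -> BC, C -> WS; W -> AJW becomes W -> AD, D -> JW.

S -> AB | BC | SS; A -> g; B -> b; C -> WS; D -> JW; J -> g | WA; W -> b | AD | AS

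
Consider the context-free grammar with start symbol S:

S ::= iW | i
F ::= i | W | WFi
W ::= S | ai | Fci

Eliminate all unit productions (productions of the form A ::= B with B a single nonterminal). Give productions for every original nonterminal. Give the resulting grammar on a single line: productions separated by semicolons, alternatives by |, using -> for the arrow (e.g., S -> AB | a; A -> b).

Unit productions: F->W, W->S.
Unit pairs (A ⇒* B via units): (F,S), (F,W), (W,S).
S: inherits non-unit rules of {S} → i | iW.
F: inherits non-unit rules of {F, S, W} → Fci | WFi | ai | i | iW.
W: inherits non-unit rules of {S, W} → Fci | ai | i | iW.

S -> i | iW; F -> i | ai | iW | Fci | WFi; W -> i | ai | iW | Fci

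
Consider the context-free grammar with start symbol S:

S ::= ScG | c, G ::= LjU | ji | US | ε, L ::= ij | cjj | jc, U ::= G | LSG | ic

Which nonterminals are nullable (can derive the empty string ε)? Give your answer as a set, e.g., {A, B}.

Directly nullable (have an ε-rule): {G}.
U is nullable via U -> G (every symbol on the right is already known nullable).
Not nullable: L, S — each has a terminal in every rule's right-hand side or depends on a non-nullable symbol.

{G, U}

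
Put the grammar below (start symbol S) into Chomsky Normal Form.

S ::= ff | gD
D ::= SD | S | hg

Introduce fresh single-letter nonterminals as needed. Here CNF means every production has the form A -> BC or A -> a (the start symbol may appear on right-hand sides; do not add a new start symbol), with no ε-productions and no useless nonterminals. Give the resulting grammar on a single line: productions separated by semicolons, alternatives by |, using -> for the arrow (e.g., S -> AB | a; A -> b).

No ε-productions.
After unit-elimination: S -> ff | gD; D -> SD | ff | gD | hg.
TERM: introduce A -> f, B -> g, C -> h and substitute in every rule of length ≥2.

S -> AA | BD; A -> f; B -> g; C -> h; D -> AA | BD | CB | SD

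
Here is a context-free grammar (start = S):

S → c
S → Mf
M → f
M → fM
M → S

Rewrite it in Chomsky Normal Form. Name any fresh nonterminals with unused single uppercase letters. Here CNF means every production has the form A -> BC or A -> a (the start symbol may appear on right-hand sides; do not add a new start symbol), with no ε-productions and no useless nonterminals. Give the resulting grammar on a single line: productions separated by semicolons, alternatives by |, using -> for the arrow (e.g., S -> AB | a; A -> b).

S -> c | MA; A -> f; M -> c | f | AM | MA

No ε-productions.
After unit-elimination: S -> c | Mf; M -> c | f | Mf | fM.
TERM: introduce A -> f and substitute in every rule of length ≥2.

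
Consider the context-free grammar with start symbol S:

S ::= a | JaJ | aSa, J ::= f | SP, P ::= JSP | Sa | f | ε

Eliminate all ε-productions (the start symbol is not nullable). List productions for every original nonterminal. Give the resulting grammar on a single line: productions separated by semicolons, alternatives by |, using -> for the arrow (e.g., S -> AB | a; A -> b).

S -> a | JaJ | aSa; J -> S | f | SP; P -> f | JS | Sa | JSP

Nullable set: {P}.
J -> SP: P nullable, giving S | SP.
Drop P -> ε.
P -> JSP: P nullable, giving JS | JSP.
Unchanged (no nullable symbols): S -> JaJ; S -> a; S -> aSa; J -> f; P -> Sa; P -> f.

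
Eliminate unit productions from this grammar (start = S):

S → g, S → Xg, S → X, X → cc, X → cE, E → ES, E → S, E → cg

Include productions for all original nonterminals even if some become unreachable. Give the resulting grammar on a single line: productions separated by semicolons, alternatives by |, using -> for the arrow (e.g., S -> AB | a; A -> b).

Unit productions: E->S, S->X.
Unit pairs (A ⇒* B via units): (E,S), (E,X), (S,X).
S: inherits non-unit rules of {S, X} → Xg | cE | cc | g.
E: inherits non-unit rules of {E, S, X} → ES | Xg | cE | cc | cg | g.
X: inherits non-unit rules of {X} → cE | cc.

S -> g | Xg | cE | cc; E -> g | ES | Xg | cE | cc | cg; X -> cE | cc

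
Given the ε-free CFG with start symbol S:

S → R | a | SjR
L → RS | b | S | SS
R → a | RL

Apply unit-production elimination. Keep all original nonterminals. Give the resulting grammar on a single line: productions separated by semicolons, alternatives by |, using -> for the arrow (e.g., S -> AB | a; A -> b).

S -> a | RL | SjR; L -> a | b | RL | RS | SS | SjR; R -> a | RL

Unit productions: L->S, S->R.
Unit pairs (A ⇒* B via units): (L,R), (L,S), (S,R).
S: inherits non-unit rules of {R, S} → RL | SjR | a.
L: inherits non-unit rules of {L, R, S} → RL | RS | SS | SjR | a | b.
R: inherits non-unit rules of {R} → RL | a.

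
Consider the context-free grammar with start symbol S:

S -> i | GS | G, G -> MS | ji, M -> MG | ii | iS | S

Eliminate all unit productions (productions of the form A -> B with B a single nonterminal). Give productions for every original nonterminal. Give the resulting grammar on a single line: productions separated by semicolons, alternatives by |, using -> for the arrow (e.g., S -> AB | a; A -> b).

S -> i | GS | MS | ji; G -> MS | ji; M -> i | GS | MG | MS | iS | ii | ji

Unit productions: M->S, S->G.
Unit pairs (A ⇒* B via units): (M,G), (M,S), (S,G).
S: inherits non-unit rules of {G, S} → GS | MS | i | ji.
G: inherits non-unit rules of {G} → MS | ji.
M: inherits non-unit rules of {G, M, S} → GS | MG | MS | i | iS | ii | ji.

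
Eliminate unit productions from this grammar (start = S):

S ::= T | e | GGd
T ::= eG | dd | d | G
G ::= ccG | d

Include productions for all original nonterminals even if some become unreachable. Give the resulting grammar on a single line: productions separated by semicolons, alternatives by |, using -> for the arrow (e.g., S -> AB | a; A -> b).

S -> d | e | dd | eG | GGd | ccG; G -> d | ccG; T -> d | dd | eG | ccG

Unit productions: S->T, T->G.
Unit pairs (A ⇒* B via units): (S,G), (S,T), (T,G).
S: inherits non-unit rules of {G, S, T} → GGd | ccG | d | dd | e | eG.
G: inherits non-unit rules of {G} → ccG | d.
T: inherits non-unit rules of {G, T} → ccG | d | dd | eG.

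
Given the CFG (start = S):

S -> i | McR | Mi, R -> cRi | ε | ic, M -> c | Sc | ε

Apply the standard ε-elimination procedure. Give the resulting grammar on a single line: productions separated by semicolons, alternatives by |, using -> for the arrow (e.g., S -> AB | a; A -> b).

Nullable set: {M, R}.
S -> McR: M, R nullable, giving Mc | McR | c | cR.
S -> Mi: M nullable, giving Mi | i.
Drop M -> ε.
Drop R -> ε.
R -> cRi: R nullable, giving cRi | ci.
Unchanged (no nullable symbols): S -> i; M -> Sc; M -> c; R -> ic.

S -> c | i | Mc | Mi | cR | McR; M -> c | Sc; R -> ci | ic | cRi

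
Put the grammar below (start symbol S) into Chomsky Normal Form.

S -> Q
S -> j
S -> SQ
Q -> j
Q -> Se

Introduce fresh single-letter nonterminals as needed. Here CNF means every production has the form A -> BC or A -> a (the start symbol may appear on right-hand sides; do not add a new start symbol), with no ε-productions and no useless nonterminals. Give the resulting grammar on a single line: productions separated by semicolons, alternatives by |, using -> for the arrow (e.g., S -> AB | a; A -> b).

S -> j | SA | SQ; A -> e; Q -> j | SA

No ε-productions.
After unit-elimination: S -> j | SQ | Se; Q -> j | Se.
TERM: introduce A -> e and substitute in every rule of length ≥2.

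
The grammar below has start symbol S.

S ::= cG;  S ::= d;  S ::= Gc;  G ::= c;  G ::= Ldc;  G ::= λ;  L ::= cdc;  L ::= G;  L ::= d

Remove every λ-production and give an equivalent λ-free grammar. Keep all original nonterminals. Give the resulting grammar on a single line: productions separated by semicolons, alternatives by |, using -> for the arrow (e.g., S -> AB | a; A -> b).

S -> c | d | Gc | cG; G -> c | dc | Ldc; L -> G | d | cdc

Nullable set: {G, L}.
S -> Gc: G nullable, giving Gc | c.
S -> cG: G nullable, giving c | cG.
Drop G -> λ.
G -> Ldc: L nullable, giving Ldc | dc.
L -> G: G nullable, giving G.
Unchanged (no nullable symbols): S -> d; G -> c; L -> cdc; L -> d.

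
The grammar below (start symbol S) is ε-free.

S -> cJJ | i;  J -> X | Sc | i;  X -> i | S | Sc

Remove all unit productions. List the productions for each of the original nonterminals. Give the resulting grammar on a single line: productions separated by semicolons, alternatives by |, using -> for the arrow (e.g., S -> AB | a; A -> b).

Unit productions: J->X, X->S.
Unit pairs (A ⇒* B via units): (J,S), (J,X), (X,S).
S: inherits non-unit rules of {S} → cJJ | i.
J: inherits non-unit rules of {J, S, X} → Sc | cJJ | i.
X: inherits non-unit rules of {S, X} → Sc | cJJ | i.

S -> i | cJJ; J -> i | Sc | cJJ; X -> i | Sc | cJJ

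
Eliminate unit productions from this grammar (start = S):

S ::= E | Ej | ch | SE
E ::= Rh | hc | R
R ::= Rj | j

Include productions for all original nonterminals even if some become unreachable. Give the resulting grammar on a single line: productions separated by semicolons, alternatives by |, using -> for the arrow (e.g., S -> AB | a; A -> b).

S -> j | Ej | Rh | Rj | SE | ch | hc; E -> j | Rh | Rj | hc; R -> j | Rj

Unit productions: E->R, S->E.
Unit pairs (A ⇒* B via units): (E,R), (S,E), (S,R).
S: inherits non-unit rules of {E, R, S} → Ej | Rh | Rj | SE | ch | hc | j.
E: inherits non-unit rules of {E, R} → Rh | Rj | hc | j.
R: inherits non-unit rules of {R} → Rj | j.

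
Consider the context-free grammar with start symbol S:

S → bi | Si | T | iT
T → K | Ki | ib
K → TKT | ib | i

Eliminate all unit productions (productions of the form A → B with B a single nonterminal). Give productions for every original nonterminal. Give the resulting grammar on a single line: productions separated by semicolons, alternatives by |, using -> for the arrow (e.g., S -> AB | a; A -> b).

Unit productions: S->T, T->K.
Unit pairs (A ⇒* B via units): (S,K), (S,T), (T,K).
S: inherits non-unit rules of {K, S, T} → Ki | Si | TKT | bi | i | iT | ib.
K: inherits non-unit rules of {K} → TKT | i | ib.
T: inherits non-unit rules of {K, T} → Ki | TKT | i | ib.

S -> i | Ki | Si | bi | iT | ib | TKT; K -> i | ib | TKT; T -> i | Ki | ib | TKT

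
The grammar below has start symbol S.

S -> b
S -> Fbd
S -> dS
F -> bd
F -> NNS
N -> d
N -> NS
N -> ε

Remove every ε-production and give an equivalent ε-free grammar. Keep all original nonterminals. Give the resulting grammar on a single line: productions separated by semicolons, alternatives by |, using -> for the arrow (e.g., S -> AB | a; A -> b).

Nullable set: {N}.
F -> NNS: N, N nullable, giving NNS | NS | S.
Drop N -> ε.
N -> NS: N nullable, giving NS | S.
Unchanged (no nullable symbols): S -> Fbd; S -> b; S -> dS; F -> bd; N -> d.

S -> b | dS | Fbd; F -> S | NS | bd | NNS; N -> S | d | NS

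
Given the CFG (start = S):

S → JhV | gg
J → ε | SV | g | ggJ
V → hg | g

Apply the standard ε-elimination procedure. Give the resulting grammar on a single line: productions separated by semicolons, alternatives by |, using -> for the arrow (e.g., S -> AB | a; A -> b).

Nullable set: {J}.
S -> JhV: J nullable, giving JhV | hV.
Drop J -> ε.
J -> ggJ: J nullable, giving gg | ggJ.
Unchanged (no nullable symbols): S -> gg; J -> SV; J -> g; V -> g; V -> hg.

S -> gg | hV | JhV; J -> g | SV | gg | ggJ; V -> g | hg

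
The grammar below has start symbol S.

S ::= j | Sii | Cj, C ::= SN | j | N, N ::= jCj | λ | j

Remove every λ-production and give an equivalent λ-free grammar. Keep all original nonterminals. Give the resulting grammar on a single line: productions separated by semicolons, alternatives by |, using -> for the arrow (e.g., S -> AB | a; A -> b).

S -> j | Cj | Sii; C -> N | S | j | SN; N -> j | jj | jCj

Nullable set: {C, N}.
S -> Cj: C nullable, giving Cj | j.
C -> N: N nullable, giving N.
C -> SN: N nullable, giving S | SN.
Drop N -> λ.
N -> jCj: C nullable, giving jCj | jj.
Unchanged (no nullable symbols): S -> Sii; S -> j; C -> j; N -> j.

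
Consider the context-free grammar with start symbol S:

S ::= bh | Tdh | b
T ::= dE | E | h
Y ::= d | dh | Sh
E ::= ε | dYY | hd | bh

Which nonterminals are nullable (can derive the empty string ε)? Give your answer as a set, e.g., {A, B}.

{E, T}

Directly nullable (have an ε-rule): {E}.
T is nullable via T -> E (every symbol on the right is already known nullable).
Not nullable: S, Y — each has a terminal in every rule's right-hand side or depends on a non-nullable symbol.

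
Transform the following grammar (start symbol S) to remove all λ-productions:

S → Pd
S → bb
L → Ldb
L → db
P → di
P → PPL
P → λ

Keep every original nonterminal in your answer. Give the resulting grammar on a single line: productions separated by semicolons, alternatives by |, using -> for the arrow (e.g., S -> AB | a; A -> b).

Nullable set: {P}.
S -> Pd: P nullable, giving Pd | d.
Drop P -> λ.
P -> PPL: P, P nullable, giving L | PL | PPL.
Unchanged (no nullable symbols): S -> bb; L -> Ldb; L -> db; P -> di.

S -> d | Pd | bb; L -> db | Ldb; P -> L | PL | di | PPL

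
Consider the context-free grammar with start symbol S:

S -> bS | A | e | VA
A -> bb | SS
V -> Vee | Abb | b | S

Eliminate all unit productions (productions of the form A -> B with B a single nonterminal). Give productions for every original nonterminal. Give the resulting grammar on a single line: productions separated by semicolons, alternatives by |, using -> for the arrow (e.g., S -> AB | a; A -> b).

S -> e | SS | VA | bS | bb; A -> SS | bb; V -> b | e | SS | VA | bS | bb | Abb | Vee

Unit productions: S->A, V->S.
Unit pairs (A ⇒* B via units): (S,A), (V,A), (V,S).
S: inherits non-unit rules of {A, S} → SS | VA | bS | bb | e.
A: inherits non-unit rules of {A} → SS | bb.
V: inherits non-unit rules of {A, S, V} → Abb | SS | VA | Vee | b | bS | bb | e.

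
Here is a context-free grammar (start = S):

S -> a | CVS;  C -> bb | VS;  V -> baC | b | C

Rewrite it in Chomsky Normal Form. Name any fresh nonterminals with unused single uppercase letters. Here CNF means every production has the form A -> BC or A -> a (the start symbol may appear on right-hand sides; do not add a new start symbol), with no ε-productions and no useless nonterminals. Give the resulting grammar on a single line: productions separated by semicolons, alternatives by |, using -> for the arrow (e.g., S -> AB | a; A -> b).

S -> a | CD; A -> b; B -> a; C -> AA | VS; D -> VS; E -> BC; V -> b | AA | AE | VS

No ε-productions.
After unit-elimination: S -> a | CVS; C -> VS | bb; V -> b | VS | bb | baC.
TERM: introduce B -> a, A -> b and substitute in every rule of length ≥2.
BIN: S -> CVS becomes S -> CD, D -> VS; V -> ABC becomes V -> AE, E -> BC.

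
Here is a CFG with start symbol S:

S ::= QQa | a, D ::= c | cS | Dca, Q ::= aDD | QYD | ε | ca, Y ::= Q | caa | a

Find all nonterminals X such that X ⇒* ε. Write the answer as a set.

{Q, Y}

Directly nullable (have an ε-rule): {Q}.
Y is nullable via Y -> Q (every symbol on the right is already known nullable).
Not nullable: D, S — each has a terminal in every rule's right-hand side or depends on a non-nullable symbol.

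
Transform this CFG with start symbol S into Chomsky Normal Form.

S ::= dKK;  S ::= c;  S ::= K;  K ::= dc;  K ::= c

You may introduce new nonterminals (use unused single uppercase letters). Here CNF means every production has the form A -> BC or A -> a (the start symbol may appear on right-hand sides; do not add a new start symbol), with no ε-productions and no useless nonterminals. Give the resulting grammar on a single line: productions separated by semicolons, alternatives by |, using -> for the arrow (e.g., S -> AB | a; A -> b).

No ε-productions.
After unit-elimination: S -> c | dc | dKK; K -> c | dc.
TERM: introduce B -> c, A -> d and substitute in every rule of length ≥2.
BIN: S -> AKK becomes S -> AC, C -> KK.

S -> c | AB | AC; A -> d; B -> c; C -> KK; K -> c | AB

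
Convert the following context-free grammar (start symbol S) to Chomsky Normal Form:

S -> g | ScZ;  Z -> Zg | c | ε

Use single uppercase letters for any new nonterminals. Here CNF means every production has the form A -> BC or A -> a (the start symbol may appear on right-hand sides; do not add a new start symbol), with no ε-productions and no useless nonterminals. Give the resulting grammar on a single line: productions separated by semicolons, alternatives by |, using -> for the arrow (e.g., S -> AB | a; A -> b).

Nullable: {Z}; after ε-elimination: S -> g | Sc | ScZ; Z -> c | g | Zg.
No unit productions to eliminate.
TERM: introduce A -> c, B -> g and substitute in every rule of length ≥2.
BIN: S -> SAZ becomes S -> SC, C -> AZ.

S -> g | SA | SC; A -> c; B -> g; C -> AZ; Z -> c | g | ZB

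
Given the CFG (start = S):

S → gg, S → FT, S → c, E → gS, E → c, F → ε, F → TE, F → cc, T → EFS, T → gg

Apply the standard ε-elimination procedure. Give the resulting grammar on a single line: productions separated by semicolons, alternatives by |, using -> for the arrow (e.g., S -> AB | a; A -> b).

S -> T | c | FT | gg; E -> c | gS; F -> TE | cc; T -> ES | gg | EFS

Nullable set: {F}.
S -> FT: F nullable, giving FT | T.
Drop F -> ε.
T -> EFS: F nullable, giving EFS | ES.
Unchanged (no nullable symbols): S -> c; S -> gg; E -> c; E -> gS; F -> TE; F -> cc; T -> gg.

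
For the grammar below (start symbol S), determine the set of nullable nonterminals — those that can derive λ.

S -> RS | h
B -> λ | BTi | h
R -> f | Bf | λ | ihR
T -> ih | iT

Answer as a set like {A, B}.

{B, R}

Directly nullable (have an ε-rule): {B, R}.
Not nullable: S, T — each has a terminal in every rule's right-hand side or depends on a non-nullable symbol.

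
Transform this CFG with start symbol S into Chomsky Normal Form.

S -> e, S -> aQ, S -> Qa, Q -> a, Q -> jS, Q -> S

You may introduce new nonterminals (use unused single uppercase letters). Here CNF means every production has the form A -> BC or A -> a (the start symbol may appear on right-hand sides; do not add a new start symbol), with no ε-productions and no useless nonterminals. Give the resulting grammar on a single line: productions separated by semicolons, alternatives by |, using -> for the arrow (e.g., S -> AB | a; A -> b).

No ε-productions.
After unit-elimination: S -> e | Qa | aQ; Q -> a | e | Qa | aQ | jS.
TERM: introduce A -> a, B -> j and substitute in every rule of length ≥2.

S -> e | AQ | QA; A -> a; B -> j; Q -> a | e | AQ | BS | QA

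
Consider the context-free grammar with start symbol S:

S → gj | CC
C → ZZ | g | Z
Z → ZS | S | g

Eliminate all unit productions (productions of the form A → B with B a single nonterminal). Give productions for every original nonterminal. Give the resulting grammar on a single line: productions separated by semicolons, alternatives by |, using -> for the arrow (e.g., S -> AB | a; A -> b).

Unit productions: C->Z, Z->S.
Unit pairs (A ⇒* B via units): (C,S), (C,Z), (Z,S).
S: inherits non-unit rules of {S} → CC | gj.
C: inherits non-unit rules of {C, S, Z} → CC | ZS | ZZ | g | gj.
Z: inherits non-unit rules of {S, Z} → CC | ZS | g | gj.

S -> CC | gj; C -> g | CC | ZS | ZZ | gj; Z -> g | CC | ZS | gj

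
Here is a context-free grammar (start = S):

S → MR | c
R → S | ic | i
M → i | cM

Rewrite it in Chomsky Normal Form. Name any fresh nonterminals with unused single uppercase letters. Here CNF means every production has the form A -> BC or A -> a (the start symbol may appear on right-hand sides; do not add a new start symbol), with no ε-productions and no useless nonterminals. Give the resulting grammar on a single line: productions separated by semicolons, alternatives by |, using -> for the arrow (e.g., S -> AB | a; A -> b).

No ε-productions.
After unit-elimination: S -> c | MR; M -> i | cM; R -> c | i | MR | ic.
TERM: introduce A -> c, B -> i and substitute in every rule of length ≥2.

S -> c | MR; A -> c; B -> i; M -> i | AM; R -> c | i | BA | MR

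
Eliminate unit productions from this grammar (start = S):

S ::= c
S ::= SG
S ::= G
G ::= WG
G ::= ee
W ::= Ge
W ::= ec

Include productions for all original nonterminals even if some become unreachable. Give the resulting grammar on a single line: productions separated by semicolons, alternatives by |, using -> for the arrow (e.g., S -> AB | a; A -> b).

Unit productions: S->G.
Unit pairs (A ⇒* B via units): (S,G).
S: inherits non-unit rules of {G, S} → SG | WG | c | ee.
G: inherits non-unit rules of {G} → WG | ee.
W: inherits non-unit rules of {W} → Ge | ec.

S -> c | SG | WG | ee; G -> WG | ee; W -> Ge | ec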